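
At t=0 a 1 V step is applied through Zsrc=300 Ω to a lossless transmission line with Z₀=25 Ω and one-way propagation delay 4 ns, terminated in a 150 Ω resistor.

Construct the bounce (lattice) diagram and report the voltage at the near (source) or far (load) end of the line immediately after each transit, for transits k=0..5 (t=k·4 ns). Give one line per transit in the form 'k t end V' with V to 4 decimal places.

0 0 source 0.0769
1 4 load 0.1319
2 8 source 0.1784
3 12 load 0.2116
4 16 source 0.2397
5 20 load 0.2597

Γ_L=0.714286, Γ_S=0.846154; launch V₁=1·25/325=0.076923
k=0 src: V=0.0769
k=1 load: inc=0.076923, refl=0.076923·0.714286=0.0549; V=0.000000+0.076923+0.054945=0.1319
k=2 src: inc=0.054945, refl=0.054945·0.846154=0.0465; V=0.076923+0.054945+0.046492=0.1784
k=3 load: inc=0.046492, refl=0.046492·0.714286=0.0332; V=0.131868+0.046492+0.033209=0.2116
k=4 src: inc=0.033209, refl=0.033209·0.846154=0.0281; V=0.178360+0.033209+0.028100=0.2397
k=5 load: inc=0.028100, refl=0.028100·0.714286=0.0201; V=0.211569+0.028100+0.020071=0.2597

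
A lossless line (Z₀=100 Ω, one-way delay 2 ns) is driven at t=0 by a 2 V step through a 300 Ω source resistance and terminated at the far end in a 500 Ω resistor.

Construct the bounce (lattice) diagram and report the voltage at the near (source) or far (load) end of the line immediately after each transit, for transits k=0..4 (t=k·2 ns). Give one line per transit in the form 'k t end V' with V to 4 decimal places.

Γ_L=0.666667, Γ_S=0.500000; launch V₁=2·100/400=0.500000
k=0 src: V=0.5000
k=1 load: inc=0.500000, refl=0.500000·0.666667=0.3333; V=0.000000+0.500000+0.333333=0.8333
k=2 src: inc=0.333333, refl=0.333333·0.500000=0.1667; V=0.500000+0.333333+0.166667=1.0000
k=3 load: inc=0.166667, refl=0.166667·0.666667=0.1111; V=0.833333+0.166667+0.111111=1.1111
k=4 src: inc=0.111111, refl=0.111111·0.500000=0.0556; V=1.000000+0.111111+0.055556=1.1667

0 0 source 0.5000
1 2 load 0.8333
2 4 source 1.0000
3 6 load 1.1111
4 8 source 1.1667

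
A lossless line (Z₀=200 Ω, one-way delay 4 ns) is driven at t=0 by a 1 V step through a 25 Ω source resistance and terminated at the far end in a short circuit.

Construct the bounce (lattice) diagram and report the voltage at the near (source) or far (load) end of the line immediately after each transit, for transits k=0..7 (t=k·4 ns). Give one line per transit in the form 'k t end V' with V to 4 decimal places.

0 0 source 0.8889
1 4 load 0.0000
2 8 source 0.6914
3 12 load 0.0000
4 16 source 0.5377
5 20 load 0.0000
6 24 source 0.4182
7 28 load 0.0000

Γ_L=-1.000000, Γ_S=-0.777778; launch V₁=1·200/225=0.888889
k=0 src: V=0.8889
k=1 load: inc=0.888889, refl=0.888889·-1.000000=-0.8889; V=0.000000+0.888889+-0.888889=0.0000
k=2 src: inc=-0.888889, refl=-0.888889·-0.777778=0.6914; V=0.888889+-0.888889+0.691358=0.6914
k=3 load: inc=0.691358, refl=0.691358·-1.000000=-0.6914; V=0.000000+0.691358+-0.691358=0.0000
k=4 src: inc=-0.691358, refl=-0.691358·-0.777778=0.5377; V=0.691358+-0.691358+0.537723=0.5377
k=5 load: inc=0.537723, refl=0.537723·-1.000000=-0.5377; V=0.000000+0.537723+-0.537723=0.0000
k=6 src: inc=-0.537723, refl=-0.537723·-0.777778=0.4182; V=0.537723+-0.537723+0.418229=0.4182
k=7 load: inc=0.418229, refl=0.418229·-1.000000=-0.4182; V=0.000000+0.418229+-0.418229=0.0000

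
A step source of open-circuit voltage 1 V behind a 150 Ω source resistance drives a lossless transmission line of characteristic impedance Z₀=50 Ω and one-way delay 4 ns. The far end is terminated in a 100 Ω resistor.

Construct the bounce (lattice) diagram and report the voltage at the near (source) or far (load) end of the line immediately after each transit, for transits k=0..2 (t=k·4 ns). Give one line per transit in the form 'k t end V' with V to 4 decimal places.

0 0 source 0.2500
1 4 load 0.3333
2 8 source 0.3750

Γ_L=0.333333, Γ_S=0.500000; launch V₁=1·50/200=0.250000
k=0 src: V=0.2500
k=1 load: inc=0.250000, refl=0.250000·0.333333=0.0833; V=0.000000+0.250000+0.083333=0.3333
k=2 src: inc=0.083333, refl=0.083333·0.500000=0.0417; V=0.250000+0.083333+0.041667=0.3750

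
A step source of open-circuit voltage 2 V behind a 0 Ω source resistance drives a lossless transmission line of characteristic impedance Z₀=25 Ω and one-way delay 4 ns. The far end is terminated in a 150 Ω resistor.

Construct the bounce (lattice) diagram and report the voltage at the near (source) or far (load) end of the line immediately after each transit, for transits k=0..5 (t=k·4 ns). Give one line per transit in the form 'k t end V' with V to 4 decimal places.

Γ_L=0.714286, Γ_S=-1.000000; launch V₁=2·25/25=2.000000
k=0 src: V=2.0000
k=1 load: inc=2.000000, refl=2.000000·0.714286=1.4286; V=0.000000+2.000000+1.428571=3.4286
k=2 src: inc=1.428571, refl=1.428571·-1.000000=-1.4286; V=2.000000+1.428571+-1.428571=2.0000
k=3 load: inc=-1.428571, refl=-1.428571·0.714286=-1.0204; V=3.428571+-1.428571+-1.020408=0.9796
k=4 src: inc=-1.020408, refl=-1.020408·-1.000000=1.0204; V=2.000000+-1.020408+1.020408=2.0000
k=5 load: inc=1.020408, refl=1.020408·0.714286=0.7289; V=0.979592+1.020408+0.728863=2.7289

0 0 source 2.0000
1 4 load 3.4286
2 8 source 2.0000
3 12 load 0.9796
4 16 source 2.0000
5 20 load 2.7289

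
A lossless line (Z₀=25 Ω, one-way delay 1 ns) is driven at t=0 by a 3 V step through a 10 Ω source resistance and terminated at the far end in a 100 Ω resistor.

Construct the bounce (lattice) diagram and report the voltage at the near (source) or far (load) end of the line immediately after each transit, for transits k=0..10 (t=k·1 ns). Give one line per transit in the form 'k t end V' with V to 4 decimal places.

Γ_L=0.600000, Γ_S=-0.428571; launch V₁=3·25/35=2.142857
k=0 src: V=2.1429
k=1 load: inc=2.142857, refl=2.142857·0.600000=1.2857; V=0.000000+2.142857+1.285714=3.4286
k=2 src: inc=1.285714, refl=1.285714·-0.428571=-0.5510; V=2.142857+1.285714+-0.551020=2.8776
k=3 load: inc=-0.551020, refl=-0.551020·0.600000=-0.3306; V=3.428571+-0.551020+-0.330612=2.5469
k=4 src: inc=-0.330612, refl=-0.330612·-0.428571=0.1417; V=2.877551+-0.330612+0.141691=2.6886
k=5 load: inc=0.141691, refl=0.141691·0.600000=0.0850; V=2.546939+0.141691+0.085015=2.7736
k=6 src: inc=0.085015, refl=0.085015·-0.428571=-0.0364; V=2.688630+0.085015+-0.036435=2.7372
k=7 load: inc=-0.036435, refl=-0.036435·0.600000=-0.0219; V=2.773644+-0.036435+-0.021861=2.7153
k=8 src: inc=-0.021861, refl=-0.021861·-0.428571=0.0094; V=2.737209+-0.021861+0.009369=2.7247
k=9 load: inc=0.009369, refl=0.009369·0.600000=0.0056; V=2.715349+0.009369+0.005621=2.7303
k=10 src: inc=0.005621, refl=0.005621·-0.428571=-0.0024; V=2.724718+0.005621+-0.002409=2.7279

0 0 source 2.1429
1 1 load 3.4286
2 2 source 2.8776
3 3 load 2.5469
4 4 source 2.6886
5 5 load 2.7736
6 6 source 2.7372
7 7 load 2.7153
8 8 source 2.7247
9 9 load 2.7303
10 10 source 2.7279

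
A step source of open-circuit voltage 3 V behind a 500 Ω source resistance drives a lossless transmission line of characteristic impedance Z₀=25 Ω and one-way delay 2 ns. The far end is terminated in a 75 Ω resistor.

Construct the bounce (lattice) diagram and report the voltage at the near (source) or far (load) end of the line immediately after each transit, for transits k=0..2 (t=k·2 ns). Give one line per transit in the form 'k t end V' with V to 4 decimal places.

Γ_L=0.500000, Γ_S=0.904762; launch V₁=3·25/525=0.142857
k=0 src: V=0.1429
k=1 load: inc=0.142857, refl=0.142857·0.500000=0.0714; V=0.000000+0.142857+0.071429=0.2143
k=2 src: inc=0.071429, refl=0.071429·0.904762=0.0646; V=0.142857+0.071429+0.064626=0.2789

0 0 source 0.1429
1 2 load 0.2143
2 4 source 0.2789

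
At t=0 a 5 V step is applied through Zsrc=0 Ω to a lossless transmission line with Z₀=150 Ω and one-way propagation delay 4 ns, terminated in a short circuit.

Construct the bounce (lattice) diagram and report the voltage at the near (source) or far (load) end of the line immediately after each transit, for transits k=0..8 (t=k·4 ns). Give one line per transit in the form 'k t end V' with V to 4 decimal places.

Γ_L=-1.000000, Γ_S=-1.000000; launch V₁=5·150/150=5.000000
k=0 src: V=5.0000
k=1 load: inc=5.000000, refl=5.000000·-1.000000=-5.0000; V=0.000000+5.000000+-5.000000=0.0000
k=2 src: inc=-5.000000, refl=-5.000000·-1.000000=5.0000; V=5.000000+-5.000000+5.000000=5.0000
k=3 load: inc=5.000000, refl=5.000000·-1.000000=-5.0000; V=0.000000+5.000000+-5.000000=0.0000
k=4 src: inc=-5.000000, refl=-5.000000·-1.000000=5.0000; V=5.000000+-5.000000+5.000000=5.0000
k=5 load: inc=5.000000, refl=5.000000·-1.000000=-5.0000; V=0.000000+5.000000+-5.000000=0.0000
k=6 src: inc=-5.000000, refl=-5.000000·-1.000000=5.0000; V=5.000000+-5.000000+5.000000=5.0000
k=7 load: inc=5.000000, refl=5.000000·-1.000000=-5.0000; V=0.000000+5.000000+-5.000000=0.0000
k=8 src: inc=-5.000000, refl=-5.000000·-1.000000=5.0000; V=5.000000+-5.000000+5.000000=5.0000

0 0 source 5.0000
1 4 load 0.0000
2 8 source 5.0000
3 12 load 0.0000
4 16 source 5.0000
5 20 load 0.0000
6 24 source 5.0000
7 28 load 0.0000
8 32 source 5.0000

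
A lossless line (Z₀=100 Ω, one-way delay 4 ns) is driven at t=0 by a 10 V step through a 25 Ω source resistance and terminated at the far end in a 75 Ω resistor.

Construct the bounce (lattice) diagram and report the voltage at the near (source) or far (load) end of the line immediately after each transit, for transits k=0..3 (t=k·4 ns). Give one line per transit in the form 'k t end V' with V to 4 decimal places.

0 0 source 8.0000
1 4 load 6.8571
2 8 source 7.5429
3 12 load 7.4449

Γ_L=-0.142857, Γ_S=-0.600000; launch V₁=10·100/125=8.000000
k=0 src: V=8.0000
k=1 load: inc=8.000000, refl=8.000000·-0.142857=-1.1429; V=0.000000+8.000000+-1.142857=6.8571
k=2 src: inc=-1.142857, refl=-1.142857·-0.600000=0.6857; V=8.000000+-1.142857+0.685714=7.5429
k=3 load: inc=0.685714, refl=0.685714·-0.142857=-0.0980; V=6.857143+0.685714+-0.097959=7.4449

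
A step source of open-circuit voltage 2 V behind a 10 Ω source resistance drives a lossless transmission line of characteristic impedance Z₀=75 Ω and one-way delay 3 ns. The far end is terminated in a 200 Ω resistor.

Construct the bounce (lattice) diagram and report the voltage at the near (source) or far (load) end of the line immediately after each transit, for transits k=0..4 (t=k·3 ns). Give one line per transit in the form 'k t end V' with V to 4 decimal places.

Γ_L=0.454545, Γ_S=-0.764706; launch V₁=2·75/85=1.764706
k=0 src: V=1.7647
k=1 load: inc=1.764706, refl=1.764706·0.454545=0.8021; V=0.000000+1.764706+0.802139=2.5668
k=2 src: inc=0.802139, refl=0.802139·-0.764706=-0.6134; V=1.764706+0.802139+-0.613400=1.9534
k=3 load: inc=-0.613400, refl=-0.613400·0.454545=-0.2788; V=2.566845+-0.613400+-0.278818=1.6746
k=4 src: inc=-0.278818, refl=-0.278818·-0.764706=0.2132; V=1.953444+-0.278818+0.213214=1.8878

0 0 source 1.7647
1 3 load 2.5668
2 6 source 1.9534
3 9 load 1.6746
4 12 source 1.8878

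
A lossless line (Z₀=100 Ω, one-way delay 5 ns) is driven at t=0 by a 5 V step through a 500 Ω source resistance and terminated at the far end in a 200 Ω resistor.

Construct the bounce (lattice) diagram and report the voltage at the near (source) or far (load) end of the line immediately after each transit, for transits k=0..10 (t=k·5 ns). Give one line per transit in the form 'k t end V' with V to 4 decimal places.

0 0 source 0.8333
1 5 load 1.1111
2 10 source 1.2963
3 15 load 1.3580
4 20 source 1.3992
5 25 load 1.4129
6 30 source 1.4220
7 35 load 1.4251
8 40 source 1.4271
9 45 load 1.4278
10 50 source 1.4282

Γ_L=0.333333, Γ_S=0.666667; launch V₁=5·100/600=0.833333
k=0 src: V=0.8333
k=1 load: inc=0.833333, refl=0.833333·0.333333=0.2778; V=0.000000+0.833333+0.277778=1.1111
k=2 src: inc=0.277778, refl=0.277778·0.666667=0.1852; V=0.833333+0.277778+0.185185=1.2963
k=3 load: inc=0.185185, refl=0.185185·0.333333=0.0617; V=1.111111+0.185185+0.061728=1.3580
k=4 src: inc=0.061728, refl=0.061728·0.666667=0.0412; V=1.296296+0.061728+0.041152=1.3992
k=5 load: inc=0.041152, refl=0.041152·0.333333=0.0137; V=1.358025+0.041152+0.013717=1.4129
k=6 src: inc=0.013717, refl=0.013717·0.666667=0.0091; V=1.399177+0.013717+0.009145=1.4220
k=7 load: inc=0.009145, refl=0.009145·0.333333=0.0030; V=1.412894+0.009145+0.003048=1.4251
k=8 src: inc=0.003048, refl=0.003048·0.666667=0.0020; V=1.422039+0.003048+0.002032=1.4271
k=9 load: inc=0.002032, refl=0.002032·0.333333=0.0007; V=1.425088+0.002032+0.000677=1.4278
k=10 src: inc=0.000677, refl=0.000677·0.666667=0.0005; V=1.427120+0.000677+0.000452=1.4282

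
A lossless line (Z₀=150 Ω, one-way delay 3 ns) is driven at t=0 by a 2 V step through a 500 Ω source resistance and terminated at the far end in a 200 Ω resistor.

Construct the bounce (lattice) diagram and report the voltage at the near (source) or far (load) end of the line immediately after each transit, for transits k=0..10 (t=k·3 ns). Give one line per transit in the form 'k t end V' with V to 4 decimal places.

0 0 source 0.4615
1 3 load 0.5275
2 6 source 0.5630
3 9 load 0.5680
4 12 source 0.5708
5 15 load 0.5712
6 18 source 0.5714
7 21 load 0.5714
8 24 source 0.5714
9 27 load 0.5714
10 30 source 0.5714

Γ_L=0.142857, Γ_S=0.538462; launch V₁=2·150/650=0.461538
k=0 src: V=0.4615
k=1 load: inc=0.461538, refl=0.461538·0.142857=0.0659; V=0.000000+0.461538+0.065934=0.5275
k=2 src: inc=0.065934, refl=0.065934·0.538462=0.0355; V=0.461538+0.065934+0.035503=0.5630
k=3 load: inc=0.035503, refl=0.035503·0.142857=0.0051; V=0.527473+0.035503+0.005072=0.5680
k=4 src: inc=0.005072, refl=0.005072·0.538462=0.0027; V=0.562975+0.005072+0.002731=0.5708
k=5 load: inc=0.002731, refl=0.002731·0.142857=0.0004; V=0.568047+0.002731+0.000390=0.5712
k=6 src: inc=0.000390, refl=0.000390·0.538462=0.0002; V=0.570778+0.000390+0.000210=0.5714
k=7 load: inc=0.000210, refl=0.000210·0.142857=0.0000; V=0.571168+0.000210+0.000030=0.5714
k=8 src: inc=0.000030, refl=0.000030·0.538462=0.0000; V=0.571379+0.000030+0.000016=0.5714
k=9 load: inc=0.000016, refl=0.000016·0.142857=0.0000; V=0.571409+0.000016+0.000002=0.5714
k=10 src: inc=0.000002, refl=0.000002·0.538462=0.0000; V=0.571425+0.000002+0.000001=0.5714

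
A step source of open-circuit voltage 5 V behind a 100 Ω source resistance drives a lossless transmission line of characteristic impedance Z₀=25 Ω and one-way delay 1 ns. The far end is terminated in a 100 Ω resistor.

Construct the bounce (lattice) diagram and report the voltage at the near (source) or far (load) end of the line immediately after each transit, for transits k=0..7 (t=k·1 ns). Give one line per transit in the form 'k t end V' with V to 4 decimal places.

Γ_L=0.600000, Γ_S=0.600000; launch V₁=5·25/125=1.000000
k=0 src: V=1.0000
k=1 load: inc=1.000000, refl=1.000000·0.600000=0.6000; V=0.000000+1.000000+0.600000=1.6000
k=2 src: inc=0.600000, refl=0.600000·0.600000=0.3600; V=1.000000+0.600000+0.360000=1.9600
k=3 load: inc=0.360000, refl=0.360000·0.600000=0.2160; V=1.600000+0.360000+0.216000=2.1760
k=4 src: inc=0.216000, refl=0.216000·0.600000=0.1296; V=1.960000+0.216000+0.129600=2.3056
k=5 load: inc=0.129600, refl=0.129600·0.600000=0.0778; V=2.176000+0.129600+0.077760=2.3834
k=6 src: inc=0.077760, refl=0.077760·0.600000=0.0467; V=2.305600+0.077760+0.046656=2.4300
k=7 load: inc=0.046656, refl=0.046656·0.600000=0.0280; V=2.383360+0.046656+0.027994=2.4580

0 0 source 1.0000
1 1 load 1.6000
2 2 source 1.9600
3 3 load 2.1760
4 4 source 2.3056
5 5 load 2.3834
6 6 source 2.4300
7 7 load 2.4580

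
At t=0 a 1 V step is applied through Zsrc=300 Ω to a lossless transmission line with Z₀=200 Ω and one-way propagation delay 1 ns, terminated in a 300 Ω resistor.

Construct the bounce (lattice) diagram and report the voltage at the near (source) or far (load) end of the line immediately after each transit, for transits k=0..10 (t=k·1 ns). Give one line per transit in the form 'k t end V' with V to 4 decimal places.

0 0 source 0.4000
1 1 load 0.4800
2 2 source 0.4960
3 3 load 0.4992
4 4 source 0.4998
5 5 load 0.5000
6 6 source 0.5000
7 7 load 0.5000
8 8 source 0.5000
9 9 load 0.5000
10 10 source 0.5000

Γ_L=0.200000, Γ_S=0.200000; launch V₁=1·200/500=0.400000
k=0 src: V=0.4000
k=1 load: inc=0.400000, refl=0.400000·0.200000=0.0800; V=0.000000+0.400000+0.080000=0.4800
k=2 src: inc=0.080000, refl=0.080000·0.200000=0.0160; V=0.400000+0.080000+0.016000=0.4960
k=3 load: inc=0.016000, refl=0.016000·0.200000=0.0032; V=0.480000+0.016000+0.003200=0.4992
k=4 src: inc=0.003200, refl=0.003200·0.200000=0.0006; V=0.496000+0.003200+0.000640=0.4998
k=5 load: inc=0.000640, refl=0.000640·0.200000=0.0001; V=0.499200+0.000640+0.000128=0.5000
k=6 src: inc=0.000128, refl=0.000128·0.200000=0.0000; V=0.499840+0.000128+0.000026=0.5000
k=7 load: inc=0.000026, refl=0.000026·0.200000=0.0000; V=0.499968+0.000026+0.000005=0.5000
k=8 src: inc=0.000005, refl=0.000005·0.200000=0.0000; V=0.499994+0.000005+0.000001=0.5000
k=9 load: inc=0.000001, refl=0.000001·0.200000=0.0000; V=0.499999+0.000001+0.000000=0.5000
k=10 src: inc=0.000000, refl=0.000000·0.200000=0.0000; V=0.500000+0.000000+0.000000=0.5000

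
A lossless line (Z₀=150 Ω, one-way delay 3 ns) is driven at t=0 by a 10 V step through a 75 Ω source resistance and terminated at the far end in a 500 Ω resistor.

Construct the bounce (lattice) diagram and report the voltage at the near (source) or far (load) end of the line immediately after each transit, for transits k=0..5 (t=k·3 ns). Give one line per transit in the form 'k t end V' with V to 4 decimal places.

0 0 source 6.6667
1 3 load 10.2564
2 6 source 9.0598
3 9 load 8.4155
4 12 source 8.6303
5 15 load 8.7459

Γ_L=0.538462, Γ_S=-0.333333; launch V₁=10·150/225=6.666667
k=0 src: V=6.6667
k=1 load: inc=6.666667, refl=6.666667·0.538462=3.5897; V=0.000000+6.666667+3.589744=10.2564
k=2 src: inc=3.589744, refl=3.589744·-0.333333=-1.1966; V=6.666667+3.589744+-1.196581=9.0598
k=3 load: inc=-1.196581, refl=-1.196581·0.538462=-0.6443; V=10.256410+-1.196581+-0.644313=8.4155
k=4 src: inc=-0.644313, refl=-0.644313·-0.333333=0.2148; V=9.059829+-0.644313+0.214771=8.6303
k=5 load: inc=0.214771, refl=0.214771·0.538462=0.1156; V=8.415516+0.214771+0.115646=8.7459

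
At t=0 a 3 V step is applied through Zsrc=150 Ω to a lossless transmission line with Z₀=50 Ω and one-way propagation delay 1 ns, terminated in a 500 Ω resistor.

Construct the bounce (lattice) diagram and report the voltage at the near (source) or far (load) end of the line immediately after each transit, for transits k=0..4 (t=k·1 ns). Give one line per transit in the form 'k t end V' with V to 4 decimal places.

Γ_L=0.818182, Γ_S=0.500000; launch V₁=3·50/200=0.750000
k=0 src: V=0.7500
k=1 load: inc=0.750000, refl=0.750000·0.818182=0.6136; V=0.000000+0.750000+0.613636=1.3636
k=2 src: inc=0.613636, refl=0.613636·0.500000=0.3068; V=0.750000+0.613636+0.306818=1.6705
k=3 load: inc=0.306818, refl=0.306818·0.818182=0.2510; V=1.363636+0.306818+0.251033=1.9215
k=4 src: inc=0.251033, refl=0.251033·0.500000=0.1255; V=1.670455+0.251033+0.125517=2.0470

0 0 source 0.7500
1 1 load 1.3636
2 2 source 1.6705
3 3 load 1.9215
4 4 source 2.0470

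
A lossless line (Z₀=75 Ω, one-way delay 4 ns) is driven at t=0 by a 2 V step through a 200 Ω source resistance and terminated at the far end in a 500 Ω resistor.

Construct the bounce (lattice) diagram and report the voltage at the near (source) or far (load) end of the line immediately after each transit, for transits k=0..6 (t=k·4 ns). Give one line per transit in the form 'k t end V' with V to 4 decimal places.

0 0 source 0.5455
1 4 load 0.9486
2 8 source 1.1319
3 12 load 1.2673
4 16 source 1.3289
5 20 load 1.3744
6 24 source 1.3951

Γ_L=0.739130, Γ_S=0.454545; launch V₁=2·75/275=0.545455
k=0 src: V=0.5455
k=1 load: inc=0.545455, refl=0.545455·0.739130=0.4032; V=0.000000+0.545455+0.403162=0.9486
k=2 src: inc=0.403162, refl=0.403162·0.454545=0.1833; V=0.545455+0.403162+0.183255=1.1319
k=3 load: inc=0.183255, refl=0.183255·0.739130=0.1354; V=0.948617+0.183255+0.135450=1.2673
k=4 src: inc=0.135450, refl=0.135450·0.454545=0.0616; V=1.131872+0.135450+0.061568=1.3289
k=5 load: inc=0.061568, refl=0.061568·0.739130=0.0455; V=1.267322+0.061568+0.045507=1.3744
k=6 src: inc=0.045507, refl=0.045507·0.454545=0.0207; V=1.328890+0.045507+0.020685=1.3951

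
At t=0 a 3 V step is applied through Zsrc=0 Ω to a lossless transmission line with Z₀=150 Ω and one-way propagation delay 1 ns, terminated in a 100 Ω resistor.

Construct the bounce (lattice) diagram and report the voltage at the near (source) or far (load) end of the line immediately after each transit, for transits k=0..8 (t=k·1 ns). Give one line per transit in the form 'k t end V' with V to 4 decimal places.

0 0 source 3.0000
1 1 load 2.4000
2 2 source 3.0000
3 3 load 2.8800
4 4 source 3.0000
5 5 load 2.9760
6 6 source 3.0000
7 7 load 2.9952
8 8 source 3.0000

Γ_L=-0.200000, Γ_S=-1.000000; launch V₁=3·150/150=3.000000
k=0 src: V=3.0000
k=1 load: inc=3.000000, refl=3.000000·-0.200000=-0.6000; V=0.000000+3.000000+-0.600000=2.4000
k=2 src: inc=-0.600000, refl=-0.600000·-1.000000=0.6000; V=3.000000+-0.600000+0.600000=3.0000
k=3 load: inc=0.600000, refl=0.600000·-0.200000=-0.1200; V=2.400000+0.600000+-0.120000=2.8800
k=4 src: inc=-0.120000, refl=-0.120000·-1.000000=0.1200; V=3.000000+-0.120000+0.120000=3.0000
k=5 load: inc=0.120000, refl=0.120000·-0.200000=-0.0240; V=2.880000+0.120000+-0.024000=2.9760
k=6 src: inc=-0.024000, refl=-0.024000·-1.000000=0.0240; V=3.000000+-0.024000+0.024000=3.0000
k=7 load: inc=0.024000, refl=0.024000·-0.200000=-0.0048; V=2.976000+0.024000+-0.004800=2.9952
k=8 src: inc=-0.004800, refl=-0.004800·-1.000000=0.0048; V=3.000000+-0.004800+0.004800=3.0000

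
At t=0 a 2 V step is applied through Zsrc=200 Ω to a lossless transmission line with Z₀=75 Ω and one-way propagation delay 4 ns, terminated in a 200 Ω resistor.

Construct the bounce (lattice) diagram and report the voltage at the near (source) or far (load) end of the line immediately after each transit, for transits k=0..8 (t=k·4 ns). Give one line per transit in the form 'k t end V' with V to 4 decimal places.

Γ_L=0.454545, Γ_S=0.454545; launch V₁=2·75/275=0.545455
k=0 src: V=0.5455
k=1 load: inc=0.545455, refl=0.545455·0.454545=0.2479; V=0.000000+0.545455+0.247934=0.7934
k=2 src: inc=0.247934, refl=0.247934·0.454545=0.1127; V=0.545455+0.247934+0.112697=0.9061
k=3 load: inc=0.112697, refl=0.112697·0.454545=0.0512; V=0.793388+0.112697+0.051226=0.9573
k=4 src: inc=0.051226, refl=0.051226·0.454545=0.0233; V=0.906086+0.051226+0.023285=0.9806
k=5 load: inc=0.023285, refl=0.023285·0.454545=0.0106; V=0.957312+0.023285+0.010584=0.9912
k=6 src: inc=0.010584, refl=0.010584·0.454545=0.0048; V=0.980596+0.010584+0.004811=0.9960
k=7 load: inc=0.004811, refl=0.004811·0.454545=0.0022; V=0.991180+0.004811+0.002187=0.9982
k=8 src: inc=0.002187, refl=0.002187·0.454545=0.0010; V=0.995991+0.002187+0.000994=0.9992

0 0 source 0.5455
1 4 load 0.7934
2 8 source 0.9061
3 12 load 0.9573
4 16 source 0.9806
5 20 load 0.9912
6 24 source 0.9960
7 28 load 0.9982
8 32 source 0.9992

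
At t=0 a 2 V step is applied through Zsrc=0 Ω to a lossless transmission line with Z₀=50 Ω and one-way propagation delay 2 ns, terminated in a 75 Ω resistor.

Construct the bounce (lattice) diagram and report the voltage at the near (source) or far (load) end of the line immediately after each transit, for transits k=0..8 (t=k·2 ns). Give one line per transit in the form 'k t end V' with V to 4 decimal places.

Γ_L=0.200000, Γ_S=-1.000000; launch V₁=2·50/50=2.000000
k=0 src: V=2.0000
k=1 load: inc=2.000000, refl=2.000000·0.200000=0.4000; V=0.000000+2.000000+0.400000=2.4000
k=2 src: inc=0.400000, refl=0.400000·-1.000000=-0.4000; V=2.000000+0.400000+-0.400000=2.0000
k=3 load: inc=-0.400000, refl=-0.400000·0.200000=-0.0800; V=2.400000+-0.400000+-0.080000=1.9200
k=4 src: inc=-0.080000, refl=-0.080000·-1.000000=0.0800; V=2.000000+-0.080000+0.080000=2.0000
k=5 load: inc=0.080000, refl=0.080000·0.200000=0.0160; V=1.920000+0.080000+0.016000=2.0160
k=6 src: inc=0.016000, refl=0.016000·-1.000000=-0.0160; V=2.000000+0.016000+-0.016000=2.0000
k=7 load: inc=-0.016000, refl=-0.016000·0.200000=-0.0032; V=2.016000+-0.016000+-0.003200=1.9968
k=8 src: inc=-0.003200, refl=-0.003200·-1.000000=0.0032; V=2.000000+-0.003200+0.003200=2.0000

0 0 source 2.0000
1 2 load 2.4000
2 4 source 2.0000
3 6 load 1.9200
4 8 source 2.0000
5 10 load 2.0160
6 12 source 2.0000
7 14 load 1.9968
8 16 source 2.0000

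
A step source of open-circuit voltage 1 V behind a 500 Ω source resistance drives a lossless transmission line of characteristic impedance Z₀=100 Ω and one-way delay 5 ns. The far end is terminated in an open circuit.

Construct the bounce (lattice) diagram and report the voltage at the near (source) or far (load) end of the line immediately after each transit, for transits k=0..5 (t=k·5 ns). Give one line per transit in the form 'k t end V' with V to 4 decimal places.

0 0 source 0.1667
1 5 load 0.3333
2 10 source 0.4444
3 15 load 0.5556
4 20 source 0.6296
5 25 load 0.7037

Γ_L=1.000000, Γ_S=0.666667; launch V₁=1·100/600=0.166667
k=0 src: V=0.1667
k=1 load: inc=0.166667, refl=0.166667·1.000000=0.1667; V=0.000000+0.166667+0.166667=0.3333
k=2 src: inc=0.166667, refl=0.166667·0.666667=0.1111; V=0.166667+0.166667+0.111111=0.4444
k=3 load: inc=0.111111, refl=0.111111·1.000000=0.1111; V=0.333333+0.111111+0.111111=0.5556
k=4 src: inc=0.111111, refl=0.111111·0.666667=0.0741; V=0.444444+0.111111+0.074074=0.6296
k=5 load: inc=0.074074, refl=0.074074·1.000000=0.0741; V=0.555556+0.074074+0.074074=0.7037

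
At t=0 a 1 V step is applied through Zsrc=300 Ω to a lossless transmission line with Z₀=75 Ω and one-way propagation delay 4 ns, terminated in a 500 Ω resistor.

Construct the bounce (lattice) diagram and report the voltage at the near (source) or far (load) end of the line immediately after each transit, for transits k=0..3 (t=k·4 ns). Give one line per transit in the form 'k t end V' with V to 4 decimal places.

0 0 source 0.2000
1 4 load 0.3478
2 8 source 0.4365
3 12 load 0.5021

Γ_L=0.739130, Γ_S=0.600000; launch V₁=1·75/375=0.200000
k=0 src: V=0.2000
k=1 load: inc=0.200000, refl=0.200000·0.739130=0.1478; V=0.000000+0.200000+0.147826=0.3478
k=2 src: inc=0.147826, refl=0.147826·0.600000=0.0887; V=0.200000+0.147826+0.088696=0.4365
k=3 load: inc=0.088696, refl=0.088696·0.739130=0.0656; V=0.347826+0.088696+0.065558=0.5021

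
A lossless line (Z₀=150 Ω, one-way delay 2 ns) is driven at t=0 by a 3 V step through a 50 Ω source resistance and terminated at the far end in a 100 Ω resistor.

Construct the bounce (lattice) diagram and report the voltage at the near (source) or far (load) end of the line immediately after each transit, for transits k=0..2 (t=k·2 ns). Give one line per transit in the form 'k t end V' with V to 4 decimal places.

0 0 source 2.2500
1 2 load 1.8000
2 4 source 2.0250

Γ_L=-0.200000, Γ_S=-0.500000; launch V₁=3·150/200=2.250000
k=0 src: V=2.2500
k=1 load: inc=2.250000, refl=2.250000·-0.200000=-0.4500; V=0.000000+2.250000+-0.450000=1.8000
k=2 src: inc=-0.450000, refl=-0.450000·-0.500000=0.2250; V=2.250000+-0.450000+0.225000=2.0250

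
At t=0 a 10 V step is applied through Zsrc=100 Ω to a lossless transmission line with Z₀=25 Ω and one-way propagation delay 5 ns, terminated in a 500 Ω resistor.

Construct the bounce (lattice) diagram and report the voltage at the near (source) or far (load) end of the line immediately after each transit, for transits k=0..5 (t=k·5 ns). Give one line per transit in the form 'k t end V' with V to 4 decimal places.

Γ_L=0.904762, Γ_S=0.600000; launch V₁=10·25/125=2.000000
k=0 src: V=2.0000
k=1 load: inc=2.000000, refl=2.000000·0.904762=1.8095; V=0.000000+2.000000+1.809524=3.8095
k=2 src: inc=1.809524, refl=1.809524·0.600000=1.0857; V=2.000000+1.809524+1.085714=4.8952
k=3 load: inc=1.085714, refl=1.085714·0.904762=0.9823; V=3.809524+1.085714+0.982313=5.8776
k=4 src: inc=0.982313, refl=0.982313·0.600000=0.5894; V=4.895238+0.982313+0.589388=6.4669
k=5 load: inc=0.589388, refl=0.589388·0.904762=0.5333; V=5.877551+0.589388+0.533256=7.0002

0 0 source 2.0000
1 5 load 3.8095
2 10 source 4.8952
3 15 load 5.8776
4 20 source 6.4669
5 25 load 7.0002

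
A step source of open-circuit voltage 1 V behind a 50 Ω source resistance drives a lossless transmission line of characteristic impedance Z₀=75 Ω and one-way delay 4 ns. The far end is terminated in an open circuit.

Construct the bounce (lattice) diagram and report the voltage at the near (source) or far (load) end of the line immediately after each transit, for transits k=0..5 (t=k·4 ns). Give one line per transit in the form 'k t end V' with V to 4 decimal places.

0 0 source 0.6000
1 4 load 1.2000
2 8 source 1.0800
3 12 load 0.9600
4 16 source 0.9840
5 20 load 1.0080

Γ_L=1.000000, Γ_S=-0.200000; launch V₁=1·75/125=0.600000
k=0 src: V=0.6000
k=1 load: inc=0.600000, refl=0.600000·1.000000=0.6000; V=0.000000+0.600000+0.600000=1.2000
k=2 src: inc=0.600000, refl=0.600000·-0.200000=-0.1200; V=0.600000+0.600000+-0.120000=1.0800
k=3 load: inc=-0.120000, refl=-0.120000·1.000000=-0.1200; V=1.200000+-0.120000+-0.120000=0.9600
k=4 src: inc=-0.120000, refl=-0.120000·-0.200000=0.0240; V=1.080000+-0.120000+0.024000=0.9840
k=5 load: inc=0.024000, refl=0.024000·1.000000=0.0240; V=0.960000+0.024000+0.024000=1.0080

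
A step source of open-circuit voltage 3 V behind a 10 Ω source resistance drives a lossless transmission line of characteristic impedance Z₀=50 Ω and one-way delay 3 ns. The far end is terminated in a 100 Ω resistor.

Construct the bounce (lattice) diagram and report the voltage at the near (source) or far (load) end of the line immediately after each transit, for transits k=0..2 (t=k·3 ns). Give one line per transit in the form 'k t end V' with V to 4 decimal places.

0 0 source 2.5000
1 3 load 3.3333
2 6 source 2.7778

Γ_L=0.333333, Γ_S=-0.666667; launch V₁=3·50/60=2.500000
k=0 src: V=2.5000
k=1 load: inc=2.500000, refl=2.500000·0.333333=0.8333; V=0.000000+2.500000+0.833333=3.3333
k=2 src: inc=0.833333, refl=0.833333·-0.666667=-0.5556; V=2.500000+0.833333+-0.555556=2.7778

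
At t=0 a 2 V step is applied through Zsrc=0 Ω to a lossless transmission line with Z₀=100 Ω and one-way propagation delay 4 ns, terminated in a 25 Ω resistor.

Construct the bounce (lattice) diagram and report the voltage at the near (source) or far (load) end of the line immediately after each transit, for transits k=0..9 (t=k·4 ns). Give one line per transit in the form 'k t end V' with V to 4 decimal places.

0 0 source 2.0000
1 4 load 0.8000
2 8 source 2.0000
3 12 load 1.2800
4 16 source 2.0000
5 20 load 1.5680
6 24 source 2.0000
7 28 load 1.7408
8 32 source 2.0000
9 36 load 1.8445

Γ_L=-0.600000, Γ_S=-1.000000; launch V₁=2·100/100=2.000000
k=0 src: V=2.0000
k=1 load: inc=2.000000, refl=2.000000·-0.600000=-1.2000; V=0.000000+2.000000+-1.200000=0.8000
k=2 src: inc=-1.200000, refl=-1.200000·-1.000000=1.2000; V=2.000000+-1.200000+1.200000=2.0000
k=3 load: inc=1.200000, refl=1.200000·-0.600000=-0.7200; V=0.800000+1.200000+-0.720000=1.2800
k=4 src: inc=-0.720000, refl=-0.720000·-1.000000=0.7200; V=2.000000+-0.720000+0.720000=2.0000
k=5 load: inc=0.720000, refl=0.720000·-0.600000=-0.4320; V=1.280000+0.720000+-0.432000=1.5680
k=6 src: inc=-0.432000, refl=-0.432000·-1.000000=0.4320; V=2.000000+-0.432000+0.432000=2.0000
k=7 load: inc=0.432000, refl=0.432000·-0.600000=-0.2592; V=1.568000+0.432000+-0.259200=1.7408
k=8 src: inc=-0.259200, refl=-0.259200·-1.000000=0.2592; V=2.000000+-0.259200+0.259200=2.0000
k=9 load: inc=0.259200, refl=0.259200·-0.600000=-0.1555; V=1.740800+0.259200+-0.155520=1.8445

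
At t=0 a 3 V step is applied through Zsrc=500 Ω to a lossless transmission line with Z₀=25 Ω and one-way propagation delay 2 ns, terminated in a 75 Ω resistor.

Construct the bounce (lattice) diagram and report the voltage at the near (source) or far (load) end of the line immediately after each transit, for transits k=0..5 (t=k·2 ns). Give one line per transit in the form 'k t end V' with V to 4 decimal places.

0 0 source 0.1429
1 2 load 0.2143
2 4 source 0.2789
3 6 load 0.3112
4 8 source 0.3405
5 10 load 0.3551

Γ_L=0.500000, Γ_S=0.904762; launch V₁=3·25/525=0.142857
k=0 src: V=0.1429
k=1 load: inc=0.142857, refl=0.142857·0.500000=0.0714; V=0.000000+0.142857+0.071429=0.2143
k=2 src: inc=0.071429, refl=0.071429·0.904762=0.0646; V=0.142857+0.071429+0.064626=0.2789
k=3 load: inc=0.064626, refl=0.064626·0.500000=0.0323; V=0.214286+0.064626+0.032313=0.3112
k=4 src: inc=0.032313, refl=0.032313·0.904762=0.0292; V=0.278912+0.032313+0.029236=0.3405
k=5 load: inc=0.029236, refl=0.029236·0.500000=0.0146; V=0.311224+0.029236+0.014618=0.3551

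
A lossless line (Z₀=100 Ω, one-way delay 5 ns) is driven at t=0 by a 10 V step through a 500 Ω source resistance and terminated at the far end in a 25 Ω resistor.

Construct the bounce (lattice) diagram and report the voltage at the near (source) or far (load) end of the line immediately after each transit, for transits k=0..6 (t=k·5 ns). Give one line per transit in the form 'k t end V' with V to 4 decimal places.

Γ_L=-0.600000, Γ_S=0.666667; launch V₁=10·100/600=1.666667
k=0 src: V=1.6667
k=1 load: inc=1.666667, refl=1.666667·-0.600000=-1.0000; V=0.000000+1.666667+-1.000000=0.6667
k=2 src: inc=-1.000000, refl=-1.000000·0.666667=-0.6667; V=1.666667+-1.000000+-0.666667=0.0000
k=3 load: inc=-0.666667, refl=-0.666667·-0.600000=0.4000; V=0.666667+-0.666667+0.400000=0.4000
k=4 src: inc=0.400000, refl=0.400000·0.666667=0.2667; V=0.000000+0.400000+0.266667=0.6667
k=5 load: inc=0.266667, refl=0.266667·-0.600000=-0.1600; V=0.400000+0.266667+-0.160000=0.5067
k=6 src: inc=-0.160000, refl=-0.160000·0.666667=-0.1067; V=0.666667+-0.160000+-0.106667=0.4000

0 0 source 1.6667
1 5 load 0.6667
2 10 source 0.0000
3 15 load 0.4000
4 20 source 0.6667
5 25 load 0.5067
6 30 source 0.4000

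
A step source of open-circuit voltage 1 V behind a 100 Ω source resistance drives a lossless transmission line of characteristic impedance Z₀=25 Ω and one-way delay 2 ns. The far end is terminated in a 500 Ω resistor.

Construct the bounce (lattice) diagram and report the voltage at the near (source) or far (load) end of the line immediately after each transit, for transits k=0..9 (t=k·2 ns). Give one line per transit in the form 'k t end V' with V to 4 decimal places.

Γ_L=0.904762, Γ_S=0.600000; launch V₁=1·25/125=0.200000
k=0 src: V=0.2000
k=1 load: inc=0.200000, refl=0.200000·0.904762=0.1810; V=0.000000+0.200000+0.180952=0.3810
k=2 src: inc=0.180952, refl=0.180952·0.600000=0.1086; V=0.200000+0.180952+0.108571=0.4895
k=3 load: inc=0.108571, refl=0.108571·0.904762=0.0982; V=0.380952+0.108571+0.098231=0.5878
k=4 src: inc=0.098231, refl=0.098231·0.600000=0.0589; V=0.489524+0.098231+0.058939=0.6467
k=5 load: inc=0.058939, refl=0.058939·0.904762=0.0533; V=0.587755+0.058939+0.053326=0.7000
k=6 src: inc=0.053326, refl=0.053326·0.600000=0.0320; V=0.646694+0.053326+0.031995=0.7320
k=7 load: inc=0.031995, refl=0.031995·0.904762=0.0289; V=0.700019+0.031995+0.028948=0.7610
k=8 src: inc=0.028948, refl=0.028948·0.600000=0.0174; V=0.732015+0.028948+0.017369=0.7783
k=9 load: inc=0.017369, refl=0.017369·0.904762=0.0157; V=0.760963+0.017369+0.015715=0.7940

0 0 source 0.2000
1 2 load 0.3810
2 4 source 0.4895
3 6 load 0.5878
4 8 source 0.6467
5 10 load 0.7000
6 12 source 0.7320
7 14 load 0.7610
8 16 source 0.7783
9 18 load 0.7940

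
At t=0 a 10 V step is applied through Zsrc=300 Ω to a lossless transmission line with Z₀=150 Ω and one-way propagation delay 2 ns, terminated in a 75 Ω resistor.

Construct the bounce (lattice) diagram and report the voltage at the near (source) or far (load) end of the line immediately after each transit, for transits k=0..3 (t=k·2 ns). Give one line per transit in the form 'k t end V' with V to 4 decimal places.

0 0 source 3.3333
1 2 load 2.2222
2 4 source 1.8519
3 6 load 1.9753

Γ_L=-0.333333, Γ_S=0.333333; launch V₁=10·150/450=3.333333
k=0 src: V=3.3333
k=1 load: inc=3.333333, refl=3.333333·-0.333333=-1.1111; V=0.000000+3.333333+-1.111111=2.2222
k=2 src: inc=-1.111111, refl=-1.111111·0.333333=-0.3704; V=3.333333+-1.111111+-0.370370=1.8519
k=3 load: inc=-0.370370, refl=-0.370370·-0.333333=0.1235; V=2.222222+-0.370370+0.123457=1.9753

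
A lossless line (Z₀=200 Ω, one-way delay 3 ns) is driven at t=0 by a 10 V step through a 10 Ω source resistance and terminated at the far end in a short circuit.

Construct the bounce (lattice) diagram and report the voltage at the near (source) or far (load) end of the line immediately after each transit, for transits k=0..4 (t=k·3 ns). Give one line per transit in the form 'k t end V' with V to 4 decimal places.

0 0 source 9.5238
1 3 load 0.0000
2 6 source 8.6168
3 9 load 0.0000
4 12 source 7.7961

Γ_L=-1.000000, Γ_S=-0.904762; launch V₁=10·200/210=9.523810
k=0 src: V=9.5238
k=1 load: inc=9.523810, refl=9.523810·-1.000000=-9.5238; V=0.000000+9.523810+-9.523810=0.0000
k=2 src: inc=-9.523810, refl=-9.523810·-0.904762=8.6168; V=9.523810+-9.523810+8.616780=8.6168
k=3 load: inc=8.616780, refl=8.616780·-1.000000=-8.6168; V=0.000000+8.616780+-8.616780=0.0000
k=4 src: inc=-8.616780, refl=-8.616780·-0.904762=7.7961; V=8.616780+-8.616780+7.796134=7.7961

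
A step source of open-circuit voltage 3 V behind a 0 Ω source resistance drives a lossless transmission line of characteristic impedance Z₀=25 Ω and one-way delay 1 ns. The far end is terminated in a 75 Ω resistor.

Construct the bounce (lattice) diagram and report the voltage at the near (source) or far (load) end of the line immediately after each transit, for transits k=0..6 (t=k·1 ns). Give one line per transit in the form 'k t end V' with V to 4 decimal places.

0 0 source 3.0000
1 1 load 4.5000
2 2 source 3.0000
3 3 load 2.2500
4 4 source 3.0000
5 5 load 3.3750
6 6 source 3.0000

Γ_L=0.500000, Γ_S=-1.000000; launch V₁=3·25/25=3.000000
k=0 src: V=3.0000
k=1 load: inc=3.000000, refl=3.000000·0.500000=1.5000; V=0.000000+3.000000+1.500000=4.5000
k=2 src: inc=1.500000, refl=1.500000·-1.000000=-1.5000; V=3.000000+1.500000+-1.500000=3.0000
k=3 load: inc=-1.500000, refl=-1.500000·0.500000=-0.7500; V=4.500000+-1.500000+-0.750000=2.2500
k=4 src: inc=-0.750000, refl=-0.750000·-1.000000=0.7500; V=3.000000+-0.750000+0.750000=3.0000
k=5 load: inc=0.750000, refl=0.750000·0.500000=0.3750; V=2.250000+0.750000+0.375000=3.3750
k=6 src: inc=0.375000, refl=0.375000·-1.000000=-0.3750; V=3.000000+0.375000+-0.375000=3.0000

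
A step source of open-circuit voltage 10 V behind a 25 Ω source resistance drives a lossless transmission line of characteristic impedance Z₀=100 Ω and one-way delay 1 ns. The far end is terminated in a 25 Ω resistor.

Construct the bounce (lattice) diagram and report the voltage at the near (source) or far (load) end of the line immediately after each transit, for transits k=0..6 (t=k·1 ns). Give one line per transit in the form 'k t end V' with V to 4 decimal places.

Γ_L=-0.600000, Γ_S=-0.600000; launch V₁=10·100/125=8.000000
k=0 src: V=8.0000
k=1 load: inc=8.000000, refl=8.000000·-0.600000=-4.8000; V=0.000000+8.000000+-4.800000=3.2000
k=2 src: inc=-4.800000, refl=-4.800000·-0.600000=2.8800; V=8.000000+-4.800000+2.880000=6.0800
k=3 load: inc=2.880000, refl=2.880000·-0.600000=-1.7280; V=3.200000+2.880000+-1.728000=4.3520
k=4 src: inc=-1.728000, refl=-1.728000·-0.600000=1.0368; V=6.080000+-1.728000+1.036800=5.3888
k=5 load: inc=1.036800, refl=1.036800·-0.600000=-0.6221; V=4.352000+1.036800+-0.622080=4.7667
k=6 src: inc=-0.622080, refl=-0.622080·-0.600000=0.3732; V=5.388800+-0.622080+0.373248=5.1400

0 0 source 8.0000
1 1 load 3.2000
2 2 source 6.0800
3 3 load 4.3520
4 4 source 5.3888
5 5 load 4.7667
6 6 source 5.1400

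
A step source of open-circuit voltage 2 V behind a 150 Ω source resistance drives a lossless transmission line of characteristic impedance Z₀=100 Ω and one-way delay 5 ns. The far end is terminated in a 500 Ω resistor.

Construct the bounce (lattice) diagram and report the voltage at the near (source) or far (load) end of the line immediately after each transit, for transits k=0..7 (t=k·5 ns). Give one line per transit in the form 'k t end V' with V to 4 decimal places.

0 0 source 0.8000
1 5 load 1.3333
2 10 source 1.4400
3 15 load 1.5111
4 20 source 1.5253
5 25 load 1.5348
6 30 source 1.5367
7 35 load 1.5380

Γ_L=0.666667, Γ_S=0.200000; launch V₁=2·100/250=0.800000
k=0 src: V=0.8000
k=1 load: inc=0.800000, refl=0.800000·0.666667=0.5333; V=0.000000+0.800000+0.533333=1.3333
k=2 src: inc=0.533333, refl=0.533333·0.200000=0.1067; V=0.800000+0.533333+0.106667=1.4400
k=3 load: inc=0.106667, refl=0.106667·0.666667=0.0711; V=1.333333+0.106667+0.071111=1.5111
k=4 src: inc=0.071111, refl=0.071111·0.200000=0.0142; V=1.440000+0.071111+0.014222=1.5253
k=5 load: inc=0.014222, refl=0.014222·0.666667=0.0095; V=1.511111+0.014222+0.009481=1.5348
k=6 src: inc=0.009481, refl=0.009481·0.200000=0.0019; V=1.525333+0.009481+0.001896=1.5367
k=7 load: inc=0.001896, refl=0.001896·0.666667=0.0013; V=1.534815+0.001896+0.001264=1.5380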